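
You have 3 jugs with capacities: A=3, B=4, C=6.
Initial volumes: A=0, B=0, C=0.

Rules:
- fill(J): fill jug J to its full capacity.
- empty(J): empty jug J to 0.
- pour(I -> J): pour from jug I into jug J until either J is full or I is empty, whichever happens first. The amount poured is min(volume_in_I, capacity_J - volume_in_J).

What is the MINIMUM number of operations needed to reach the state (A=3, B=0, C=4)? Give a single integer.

BFS from (A=0, B=0, C=0). One shortest path:
  1. fill(A) -> (A=3 B=0 C=0)
  2. fill(B) -> (A=3 B=4 C=0)
  3. pour(B -> C) -> (A=3 B=0 C=4)
Reached target in 3 moves.

Answer: 3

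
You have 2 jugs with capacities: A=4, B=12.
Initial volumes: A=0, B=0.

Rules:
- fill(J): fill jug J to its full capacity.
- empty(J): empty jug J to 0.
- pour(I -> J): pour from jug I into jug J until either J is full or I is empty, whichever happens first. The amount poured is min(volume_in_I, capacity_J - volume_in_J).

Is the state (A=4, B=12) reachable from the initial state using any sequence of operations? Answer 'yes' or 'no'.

BFS from (A=0, B=0):
  1. fill(A) -> (A=4 B=0)
  2. fill(B) -> (A=4 B=12)
Target reached → yes.

Answer: yes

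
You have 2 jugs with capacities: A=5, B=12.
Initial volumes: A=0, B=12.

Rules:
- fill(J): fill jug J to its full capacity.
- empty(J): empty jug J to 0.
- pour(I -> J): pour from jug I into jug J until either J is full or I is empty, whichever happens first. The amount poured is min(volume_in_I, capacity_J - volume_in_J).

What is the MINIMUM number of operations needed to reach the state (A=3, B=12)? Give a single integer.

BFS from (A=0, B=12). One shortest path:
  1. fill(A) -> (A=5 B=12)
  2. empty(B) -> (A=5 B=0)
  3. pour(A -> B) -> (A=0 B=5)
  4. fill(A) -> (A=5 B=5)
  5. pour(A -> B) -> (A=0 B=10)
  6. fill(A) -> (A=5 B=10)
  7. pour(A -> B) -> (A=3 B=12)
Reached target in 7 moves.

Answer: 7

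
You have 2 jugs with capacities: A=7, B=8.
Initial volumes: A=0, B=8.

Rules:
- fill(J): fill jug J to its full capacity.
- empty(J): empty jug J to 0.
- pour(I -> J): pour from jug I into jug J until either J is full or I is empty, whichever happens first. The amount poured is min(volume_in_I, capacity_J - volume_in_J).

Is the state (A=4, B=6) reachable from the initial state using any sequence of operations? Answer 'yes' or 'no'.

Answer: no

Derivation:
BFS explored all 30 reachable states.
Reachable set includes: (0,0), (0,1), (0,2), (0,3), (0,4), (0,5), (0,6), (0,7), (0,8), (1,0), (1,8), (2,0) ...
Target (A=4, B=6) not in reachable set → no.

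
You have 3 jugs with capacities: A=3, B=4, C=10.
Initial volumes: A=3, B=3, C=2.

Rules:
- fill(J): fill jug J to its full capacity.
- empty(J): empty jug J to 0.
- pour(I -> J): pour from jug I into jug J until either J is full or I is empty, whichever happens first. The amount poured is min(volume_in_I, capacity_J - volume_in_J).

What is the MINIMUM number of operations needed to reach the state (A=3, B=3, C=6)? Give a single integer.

Answer: 4

Derivation:
BFS from (A=3, B=3, C=2). One shortest path:
  1. fill(B) -> (A=3 B=4 C=2)
  2. pour(B -> C) -> (A=3 B=0 C=6)
  3. pour(A -> B) -> (A=0 B=3 C=6)
  4. fill(A) -> (A=3 B=3 C=6)
Reached target in 4 moves.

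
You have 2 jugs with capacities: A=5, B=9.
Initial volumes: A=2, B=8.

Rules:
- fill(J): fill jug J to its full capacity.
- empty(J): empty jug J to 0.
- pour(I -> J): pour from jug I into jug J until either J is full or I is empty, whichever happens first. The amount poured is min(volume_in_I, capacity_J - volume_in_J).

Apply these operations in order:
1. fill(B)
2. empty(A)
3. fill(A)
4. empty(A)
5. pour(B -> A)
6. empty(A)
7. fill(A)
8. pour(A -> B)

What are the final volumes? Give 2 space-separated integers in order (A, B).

Answer: 0 9

Derivation:
Step 1: fill(B) -> (A=2 B=9)
Step 2: empty(A) -> (A=0 B=9)
Step 3: fill(A) -> (A=5 B=9)
Step 4: empty(A) -> (A=0 B=9)
Step 5: pour(B -> A) -> (A=5 B=4)
Step 6: empty(A) -> (A=0 B=4)
Step 7: fill(A) -> (A=5 B=4)
Step 8: pour(A -> B) -> (A=0 B=9)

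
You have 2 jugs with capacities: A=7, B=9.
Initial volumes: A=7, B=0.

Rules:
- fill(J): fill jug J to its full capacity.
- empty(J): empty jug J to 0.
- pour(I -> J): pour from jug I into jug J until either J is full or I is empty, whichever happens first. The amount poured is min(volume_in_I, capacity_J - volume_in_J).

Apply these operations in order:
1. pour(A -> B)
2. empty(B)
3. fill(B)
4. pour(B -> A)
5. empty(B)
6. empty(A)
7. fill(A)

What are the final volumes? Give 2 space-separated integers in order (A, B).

Answer: 7 0

Derivation:
Step 1: pour(A -> B) -> (A=0 B=7)
Step 2: empty(B) -> (A=0 B=0)
Step 3: fill(B) -> (A=0 B=9)
Step 4: pour(B -> A) -> (A=7 B=2)
Step 5: empty(B) -> (A=7 B=0)
Step 6: empty(A) -> (A=0 B=0)
Step 7: fill(A) -> (A=7 B=0)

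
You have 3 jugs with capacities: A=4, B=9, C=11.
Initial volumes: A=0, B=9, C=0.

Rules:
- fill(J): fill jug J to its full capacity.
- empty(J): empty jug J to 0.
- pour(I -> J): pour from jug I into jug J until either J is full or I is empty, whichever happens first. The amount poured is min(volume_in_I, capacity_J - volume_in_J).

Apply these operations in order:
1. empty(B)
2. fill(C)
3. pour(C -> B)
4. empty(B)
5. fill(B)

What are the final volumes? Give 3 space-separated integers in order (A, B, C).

Step 1: empty(B) -> (A=0 B=0 C=0)
Step 2: fill(C) -> (A=0 B=0 C=11)
Step 3: pour(C -> B) -> (A=0 B=9 C=2)
Step 4: empty(B) -> (A=0 B=0 C=2)
Step 5: fill(B) -> (A=0 B=9 C=2)

Answer: 0 9 2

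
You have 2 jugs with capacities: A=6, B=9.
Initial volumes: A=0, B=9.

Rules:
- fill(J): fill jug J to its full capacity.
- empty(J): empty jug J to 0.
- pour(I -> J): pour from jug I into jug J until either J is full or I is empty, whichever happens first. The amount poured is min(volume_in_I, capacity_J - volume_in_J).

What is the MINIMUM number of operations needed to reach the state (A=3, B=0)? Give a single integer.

BFS from (A=0, B=9). One shortest path:
  1. pour(B -> A) -> (A=6 B=3)
  2. empty(A) -> (A=0 B=3)
  3. pour(B -> A) -> (A=3 B=0)
Reached target in 3 moves.

Answer: 3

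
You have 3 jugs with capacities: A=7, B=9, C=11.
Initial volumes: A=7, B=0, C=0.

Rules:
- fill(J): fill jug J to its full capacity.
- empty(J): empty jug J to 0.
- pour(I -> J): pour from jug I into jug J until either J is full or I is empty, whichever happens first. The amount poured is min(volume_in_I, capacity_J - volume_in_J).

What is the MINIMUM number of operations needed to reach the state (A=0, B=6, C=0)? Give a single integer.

BFS from (A=7, B=0, C=0). One shortest path:
  1. empty(A) -> (A=0 B=0 C=0)
  2. fill(B) -> (A=0 B=9 C=0)
  3. fill(C) -> (A=0 B=9 C=11)
  4. pour(B -> A) -> (A=7 B=2 C=11)
  5. empty(A) -> (A=0 B=2 C=11)
  6. pour(C -> A) -> (A=7 B=2 C=4)
  7. empty(A) -> (A=0 B=2 C=4)
  8. pour(C -> B) -> (A=0 B=6 C=0)
Reached target in 8 moves.

Answer: 8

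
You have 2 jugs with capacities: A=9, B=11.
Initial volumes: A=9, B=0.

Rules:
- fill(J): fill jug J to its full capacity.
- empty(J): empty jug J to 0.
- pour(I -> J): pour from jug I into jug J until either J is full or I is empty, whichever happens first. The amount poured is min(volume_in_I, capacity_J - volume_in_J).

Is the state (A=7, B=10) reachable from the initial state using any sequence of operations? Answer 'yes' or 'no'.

Answer: no

Derivation:
BFS explored all 40 reachable states.
Reachable set includes: (0,0), (0,1), (0,2), (0,3), (0,4), (0,5), (0,6), (0,7), (0,8), (0,9), (0,10), (0,11) ...
Target (A=7, B=10) not in reachable set → no.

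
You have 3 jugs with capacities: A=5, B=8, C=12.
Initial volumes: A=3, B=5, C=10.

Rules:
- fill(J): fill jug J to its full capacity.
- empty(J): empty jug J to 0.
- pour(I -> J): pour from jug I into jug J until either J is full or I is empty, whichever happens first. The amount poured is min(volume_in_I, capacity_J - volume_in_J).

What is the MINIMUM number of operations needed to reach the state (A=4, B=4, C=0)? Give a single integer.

Answer: 6

Derivation:
BFS from (A=3, B=5, C=10). One shortest path:
  1. empty(B) -> (A=3 B=0 C=10)
  2. pour(A -> C) -> (A=1 B=0 C=12)
  3. pour(C -> B) -> (A=1 B=8 C=4)
  4. pour(B -> A) -> (A=5 B=4 C=4)
  5. empty(A) -> (A=0 B=4 C=4)
  6. pour(C -> A) -> (A=4 B=4 C=0)
Reached target in 6 moves.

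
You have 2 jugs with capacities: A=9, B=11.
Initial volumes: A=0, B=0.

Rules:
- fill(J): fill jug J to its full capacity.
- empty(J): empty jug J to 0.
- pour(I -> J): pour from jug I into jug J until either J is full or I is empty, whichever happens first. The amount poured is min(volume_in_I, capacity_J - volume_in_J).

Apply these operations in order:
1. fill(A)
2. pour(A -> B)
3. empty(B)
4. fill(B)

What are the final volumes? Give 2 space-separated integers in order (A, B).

Step 1: fill(A) -> (A=9 B=0)
Step 2: pour(A -> B) -> (A=0 B=9)
Step 3: empty(B) -> (A=0 B=0)
Step 4: fill(B) -> (A=0 B=11)

Answer: 0 11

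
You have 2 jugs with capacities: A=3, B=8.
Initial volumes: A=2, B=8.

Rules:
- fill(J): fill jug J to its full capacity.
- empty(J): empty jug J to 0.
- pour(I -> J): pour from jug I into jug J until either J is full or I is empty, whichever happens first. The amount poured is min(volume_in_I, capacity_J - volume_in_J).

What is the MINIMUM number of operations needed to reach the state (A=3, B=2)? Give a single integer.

BFS from (A=2, B=8). One shortest path:
  1. empty(B) -> (A=2 B=0)
  2. pour(A -> B) -> (A=0 B=2)
  3. fill(A) -> (A=3 B=2)
Reached target in 3 moves.

Answer: 3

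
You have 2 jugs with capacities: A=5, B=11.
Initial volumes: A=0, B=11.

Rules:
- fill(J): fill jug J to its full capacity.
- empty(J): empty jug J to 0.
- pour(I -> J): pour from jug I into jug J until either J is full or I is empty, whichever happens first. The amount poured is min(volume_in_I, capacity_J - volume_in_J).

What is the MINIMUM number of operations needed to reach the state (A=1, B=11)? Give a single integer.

Answer: 6

Derivation:
BFS from (A=0, B=11). One shortest path:
  1. pour(B -> A) -> (A=5 B=6)
  2. empty(A) -> (A=0 B=6)
  3. pour(B -> A) -> (A=5 B=1)
  4. empty(A) -> (A=0 B=1)
  5. pour(B -> A) -> (A=1 B=0)
  6. fill(B) -> (A=1 B=11)
Reached target in 6 moves.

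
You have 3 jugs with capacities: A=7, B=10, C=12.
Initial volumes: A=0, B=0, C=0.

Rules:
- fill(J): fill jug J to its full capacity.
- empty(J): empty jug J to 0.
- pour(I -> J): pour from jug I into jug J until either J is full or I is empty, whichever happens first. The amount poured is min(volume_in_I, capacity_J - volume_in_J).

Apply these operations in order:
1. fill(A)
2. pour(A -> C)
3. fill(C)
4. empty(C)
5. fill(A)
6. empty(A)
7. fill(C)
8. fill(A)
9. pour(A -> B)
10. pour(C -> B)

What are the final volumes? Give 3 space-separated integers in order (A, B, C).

Answer: 0 10 9

Derivation:
Step 1: fill(A) -> (A=7 B=0 C=0)
Step 2: pour(A -> C) -> (A=0 B=0 C=7)
Step 3: fill(C) -> (A=0 B=0 C=12)
Step 4: empty(C) -> (A=0 B=0 C=0)
Step 5: fill(A) -> (A=7 B=0 C=0)
Step 6: empty(A) -> (A=0 B=0 C=0)
Step 7: fill(C) -> (A=0 B=0 C=12)
Step 8: fill(A) -> (A=7 B=0 C=12)
Step 9: pour(A -> B) -> (A=0 B=7 C=12)
Step 10: pour(C -> B) -> (A=0 B=10 C=9)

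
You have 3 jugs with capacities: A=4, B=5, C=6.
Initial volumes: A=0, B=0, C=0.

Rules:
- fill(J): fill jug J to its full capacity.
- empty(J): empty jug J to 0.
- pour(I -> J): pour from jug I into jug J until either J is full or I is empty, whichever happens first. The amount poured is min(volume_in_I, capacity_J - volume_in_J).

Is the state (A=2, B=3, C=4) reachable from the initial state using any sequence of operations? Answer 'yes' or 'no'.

Answer: no

Derivation:
BFS explored all 150 reachable states.
Reachable set includes: (0,0,0), (0,0,1), (0,0,2), (0,0,3), (0,0,4), (0,0,5), (0,0,6), (0,1,0), (0,1,1), (0,1,2), (0,1,3), (0,1,4) ...
Target (A=2, B=3, C=4) not in reachable set → no.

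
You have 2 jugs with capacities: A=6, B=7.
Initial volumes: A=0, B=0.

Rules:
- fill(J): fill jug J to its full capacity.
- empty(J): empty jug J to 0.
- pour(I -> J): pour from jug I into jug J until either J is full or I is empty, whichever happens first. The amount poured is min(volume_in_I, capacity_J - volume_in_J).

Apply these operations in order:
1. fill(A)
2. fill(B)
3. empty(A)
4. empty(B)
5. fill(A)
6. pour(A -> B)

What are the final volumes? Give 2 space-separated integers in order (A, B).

Step 1: fill(A) -> (A=6 B=0)
Step 2: fill(B) -> (A=6 B=7)
Step 3: empty(A) -> (A=0 B=7)
Step 4: empty(B) -> (A=0 B=0)
Step 5: fill(A) -> (A=6 B=0)
Step 6: pour(A -> B) -> (A=0 B=6)

Answer: 0 6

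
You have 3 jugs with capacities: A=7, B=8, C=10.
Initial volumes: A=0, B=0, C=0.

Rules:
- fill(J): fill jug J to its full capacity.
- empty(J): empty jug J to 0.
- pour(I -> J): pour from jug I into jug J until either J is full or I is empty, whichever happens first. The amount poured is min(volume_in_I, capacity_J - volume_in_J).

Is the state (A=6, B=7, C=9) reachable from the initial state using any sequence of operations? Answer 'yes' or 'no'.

BFS explored all 414 reachable states.
Reachable set includes: (0,0,0), (0,0,1), (0,0,2), (0,0,3), (0,0,4), (0,0,5), (0,0,6), (0,0,7), (0,0,8), (0,0,9), (0,0,10), (0,1,0) ...
Target (A=6, B=7, C=9) not in reachable set → no.

Answer: no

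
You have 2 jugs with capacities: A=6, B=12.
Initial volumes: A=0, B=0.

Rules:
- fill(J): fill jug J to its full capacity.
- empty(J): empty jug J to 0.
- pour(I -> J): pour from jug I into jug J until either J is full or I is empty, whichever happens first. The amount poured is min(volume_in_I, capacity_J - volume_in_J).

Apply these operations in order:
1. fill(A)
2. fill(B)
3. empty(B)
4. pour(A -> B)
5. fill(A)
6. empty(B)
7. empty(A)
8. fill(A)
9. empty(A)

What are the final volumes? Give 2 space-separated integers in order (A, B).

Answer: 0 0

Derivation:
Step 1: fill(A) -> (A=6 B=0)
Step 2: fill(B) -> (A=6 B=12)
Step 3: empty(B) -> (A=6 B=0)
Step 4: pour(A -> B) -> (A=0 B=6)
Step 5: fill(A) -> (A=6 B=6)
Step 6: empty(B) -> (A=6 B=0)
Step 7: empty(A) -> (A=0 B=0)
Step 8: fill(A) -> (A=6 B=0)
Step 9: empty(A) -> (A=0 B=0)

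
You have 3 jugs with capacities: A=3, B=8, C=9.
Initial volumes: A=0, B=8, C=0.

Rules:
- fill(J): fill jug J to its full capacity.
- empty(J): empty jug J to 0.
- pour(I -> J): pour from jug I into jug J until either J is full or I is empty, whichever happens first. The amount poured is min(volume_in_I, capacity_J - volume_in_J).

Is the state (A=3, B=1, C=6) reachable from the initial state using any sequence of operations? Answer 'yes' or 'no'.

Answer: yes

Derivation:
BFS from (A=0, B=8, C=0):
  1. empty(B) -> (A=0 B=0 C=0)
  2. fill(C) -> (A=0 B=0 C=9)
  3. pour(C -> B) -> (A=0 B=8 C=1)
  4. empty(B) -> (A=0 B=0 C=1)
  5. pour(C -> B) -> (A=0 B=1 C=0)
  6. fill(C) -> (A=0 B=1 C=9)
  7. pour(C -> A) -> (A=3 B=1 C=6)
Target reached → yes.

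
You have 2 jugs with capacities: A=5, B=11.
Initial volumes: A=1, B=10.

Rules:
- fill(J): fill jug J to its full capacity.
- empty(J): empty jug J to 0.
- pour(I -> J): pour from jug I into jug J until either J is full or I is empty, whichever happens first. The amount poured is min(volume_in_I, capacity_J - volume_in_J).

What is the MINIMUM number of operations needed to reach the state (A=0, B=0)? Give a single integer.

Answer: 2

Derivation:
BFS from (A=1, B=10). One shortest path:
  1. empty(A) -> (A=0 B=10)
  2. empty(B) -> (A=0 B=0)
Reached target in 2 moves.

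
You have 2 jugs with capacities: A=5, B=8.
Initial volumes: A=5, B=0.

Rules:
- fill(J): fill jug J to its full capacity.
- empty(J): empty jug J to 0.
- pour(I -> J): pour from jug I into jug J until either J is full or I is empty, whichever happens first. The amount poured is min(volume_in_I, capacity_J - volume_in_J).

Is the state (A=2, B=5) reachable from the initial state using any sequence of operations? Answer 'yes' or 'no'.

Answer: no

Derivation:
BFS explored all 26 reachable states.
Reachable set includes: (0,0), (0,1), (0,2), (0,3), (0,4), (0,5), (0,6), (0,7), (0,8), (1,0), (1,8), (2,0) ...
Target (A=2, B=5) not in reachable set → no.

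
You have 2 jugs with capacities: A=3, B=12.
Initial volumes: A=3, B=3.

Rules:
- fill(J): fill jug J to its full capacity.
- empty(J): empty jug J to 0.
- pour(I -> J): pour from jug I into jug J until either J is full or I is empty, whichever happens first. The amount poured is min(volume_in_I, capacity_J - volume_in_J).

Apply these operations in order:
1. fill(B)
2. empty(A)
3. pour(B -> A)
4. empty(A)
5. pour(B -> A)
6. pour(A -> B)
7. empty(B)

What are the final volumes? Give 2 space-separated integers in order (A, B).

Answer: 0 0

Derivation:
Step 1: fill(B) -> (A=3 B=12)
Step 2: empty(A) -> (A=0 B=12)
Step 3: pour(B -> A) -> (A=3 B=9)
Step 4: empty(A) -> (A=0 B=9)
Step 5: pour(B -> A) -> (A=3 B=6)
Step 6: pour(A -> B) -> (A=0 B=9)
Step 7: empty(B) -> (A=0 B=0)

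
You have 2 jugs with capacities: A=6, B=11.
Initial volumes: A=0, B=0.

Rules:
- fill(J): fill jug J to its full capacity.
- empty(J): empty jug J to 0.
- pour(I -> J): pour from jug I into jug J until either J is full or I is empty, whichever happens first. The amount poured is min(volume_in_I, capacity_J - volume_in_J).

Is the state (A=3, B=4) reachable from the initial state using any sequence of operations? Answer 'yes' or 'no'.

Answer: no

Derivation:
BFS explored all 34 reachable states.
Reachable set includes: (0,0), (0,1), (0,2), (0,3), (0,4), (0,5), (0,6), (0,7), (0,8), (0,9), (0,10), (0,11) ...
Target (A=3, B=4) not in reachable set → no.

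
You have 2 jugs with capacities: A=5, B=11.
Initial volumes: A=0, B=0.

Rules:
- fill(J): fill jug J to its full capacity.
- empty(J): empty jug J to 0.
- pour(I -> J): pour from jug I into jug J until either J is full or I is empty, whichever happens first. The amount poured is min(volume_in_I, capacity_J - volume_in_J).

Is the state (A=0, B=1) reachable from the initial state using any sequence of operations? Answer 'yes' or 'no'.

BFS from (A=0, B=0):
  1. fill(B) -> (A=0 B=11)
  2. pour(B -> A) -> (A=5 B=6)
  3. empty(A) -> (A=0 B=6)
  4. pour(B -> A) -> (A=5 B=1)
  5. empty(A) -> (A=0 B=1)
Target reached → yes.

Answer: yes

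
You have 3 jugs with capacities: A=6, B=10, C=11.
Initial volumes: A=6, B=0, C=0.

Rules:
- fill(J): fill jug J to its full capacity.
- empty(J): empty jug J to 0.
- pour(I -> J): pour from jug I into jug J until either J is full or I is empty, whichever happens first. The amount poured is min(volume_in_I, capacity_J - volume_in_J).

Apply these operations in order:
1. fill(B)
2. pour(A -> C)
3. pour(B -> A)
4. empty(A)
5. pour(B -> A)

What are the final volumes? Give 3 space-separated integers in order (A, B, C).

Answer: 4 0 6

Derivation:
Step 1: fill(B) -> (A=6 B=10 C=0)
Step 2: pour(A -> C) -> (A=0 B=10 C=6)
Step 3: pour(B -> A) -> (A=6 B=4 C=6)
Step 4: empty(A) -> (A=0 B=4 C=6)
Step 5: pour(B -> A) -> (A=4 B=0 C=6)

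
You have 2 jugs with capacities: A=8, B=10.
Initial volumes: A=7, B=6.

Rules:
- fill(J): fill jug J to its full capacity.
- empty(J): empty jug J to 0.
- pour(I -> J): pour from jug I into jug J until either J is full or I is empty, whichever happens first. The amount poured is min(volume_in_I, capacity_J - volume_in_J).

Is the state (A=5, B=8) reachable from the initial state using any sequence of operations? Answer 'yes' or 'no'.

BFS explored all 37 reachable states.
Reachable set includes: (0,0), (0,1), (0,2), (0,3), (0,4), (0,5), (0,6), (0,7), (0,8), (0,9), (0,10), (1,0) ...
Target (A=5, B=8) not in reachable set → no.

Answer: no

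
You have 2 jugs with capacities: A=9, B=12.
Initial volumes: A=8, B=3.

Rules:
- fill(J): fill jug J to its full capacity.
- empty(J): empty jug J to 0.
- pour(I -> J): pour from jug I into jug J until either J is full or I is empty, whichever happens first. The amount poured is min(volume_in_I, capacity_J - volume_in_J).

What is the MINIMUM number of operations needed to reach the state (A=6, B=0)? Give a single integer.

Answer: 6

Derivation:
BFS from (A=8, B=3). One shortest path:
  1. fill(A) -> (A=9 B=3)
  2. empty(B) -> (A=9 B=0)
  3. pour(A -> B) -> (A=0 B=9)
  4. fill(A) -> (A=9 B=9)
  5. pour(A -> B) -> (A=6 B=12)
  6. empty(B) -> (A=6 B=0)
Reached target in 6 moves.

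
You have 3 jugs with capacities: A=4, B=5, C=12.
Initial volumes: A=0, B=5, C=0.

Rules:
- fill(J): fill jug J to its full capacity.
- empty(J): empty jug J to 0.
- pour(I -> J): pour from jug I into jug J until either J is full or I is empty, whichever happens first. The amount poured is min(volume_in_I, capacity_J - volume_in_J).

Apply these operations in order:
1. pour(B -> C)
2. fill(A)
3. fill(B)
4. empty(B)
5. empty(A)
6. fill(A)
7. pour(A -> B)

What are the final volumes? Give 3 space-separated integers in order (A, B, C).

Answer: 0 4 5

Derivation:
Step 1: pour(B -> C) -> (A=0 B=0 C=5)
Step 2: fill(A) -> (A=4 B=0 C=5)
Step 3: fill(B) -> (A=4 B=5 C=5)
Step 4: empty(B) -> (A=4 B=0 C=5)
Step 5: empty(A) -> (A=0 B=0 C=5)
Step 6: fill(A) -> (A=4 B=0 C=5)
Step 7: pour(A -> B) -> (A=0 B=4 C=5)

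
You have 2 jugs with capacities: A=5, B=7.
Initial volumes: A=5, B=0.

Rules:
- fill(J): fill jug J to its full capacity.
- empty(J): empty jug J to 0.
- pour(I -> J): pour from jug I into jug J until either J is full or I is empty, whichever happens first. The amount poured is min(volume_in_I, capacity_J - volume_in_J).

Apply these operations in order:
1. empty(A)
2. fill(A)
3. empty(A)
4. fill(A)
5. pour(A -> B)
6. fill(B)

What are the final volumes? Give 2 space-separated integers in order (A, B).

Step 1: empty(A) -> (A=0 B=0)
Step 2: fill(A) -> (A=5 B=0)
Step 3: empty(A) -> (A=0 B=0)
Step 4: fill(A) -> (A=5 B=0)
Step 5: pour(A -> B) -> (A=0 B=5)
Step 6: fill(B) -> (A=0 B=7)

Answer: 0 7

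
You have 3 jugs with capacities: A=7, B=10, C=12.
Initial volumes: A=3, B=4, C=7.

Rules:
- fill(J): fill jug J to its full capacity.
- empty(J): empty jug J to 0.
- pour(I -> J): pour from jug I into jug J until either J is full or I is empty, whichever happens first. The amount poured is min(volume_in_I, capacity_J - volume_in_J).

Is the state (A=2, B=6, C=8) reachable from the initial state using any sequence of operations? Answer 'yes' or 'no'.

Answer: no

Derivation:
BFS explored all 551 reachable states.
Reachable set includes: (0,0,0), (0,0,1), (0,0,2), (0,0,3), (0,0,4), (0,0,5), (0,0,6), (0,0,7), (0,0,8), (0,0,9), (0,0,10), (0,0,11) ...
Target (A=2, B=6, C=8) not in reachable set → no.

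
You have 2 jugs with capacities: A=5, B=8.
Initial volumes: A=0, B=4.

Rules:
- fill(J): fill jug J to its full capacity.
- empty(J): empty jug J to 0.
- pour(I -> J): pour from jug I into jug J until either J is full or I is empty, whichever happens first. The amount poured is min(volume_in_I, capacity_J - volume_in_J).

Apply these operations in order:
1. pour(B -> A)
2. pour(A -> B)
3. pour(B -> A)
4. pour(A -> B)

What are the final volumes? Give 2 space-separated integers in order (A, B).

Step 1: pour(B -> A) -> (A=4 B=0)
Step 2: pour(A -> B) -> (A=0 B=4)
Step 3: pour(B -> A) -> (A=4 B=0)
Step 4: pour(A -> B) -> (A=0 B=4)

Answer: 0 4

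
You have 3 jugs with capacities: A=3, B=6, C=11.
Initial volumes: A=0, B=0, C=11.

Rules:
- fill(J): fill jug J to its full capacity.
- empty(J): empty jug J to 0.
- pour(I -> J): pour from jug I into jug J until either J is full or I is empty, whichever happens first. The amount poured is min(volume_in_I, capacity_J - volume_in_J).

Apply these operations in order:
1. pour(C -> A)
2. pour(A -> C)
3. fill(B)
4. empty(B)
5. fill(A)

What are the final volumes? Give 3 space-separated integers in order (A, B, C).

Answer: 3 0 11

Derivation:
Step 1: pour(C -> A) -> (A=3 B=0 C=8)
Step 2: pour(A -> C) -> (A=0 B=0 C=11)
Step 3: fill(B) -> (A=0 B=6 C=11)
Step 4: empty(B) -> (A=0 B=0 C=11)
Step 5: fill(A) -> (A=3 B=0 C=11)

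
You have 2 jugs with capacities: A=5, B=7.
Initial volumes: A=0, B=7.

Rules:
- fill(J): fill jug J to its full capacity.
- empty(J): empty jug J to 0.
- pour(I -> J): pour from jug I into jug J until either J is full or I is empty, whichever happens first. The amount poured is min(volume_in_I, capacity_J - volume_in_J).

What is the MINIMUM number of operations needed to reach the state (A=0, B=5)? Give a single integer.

BFS from (A=0, B=7). One shortest path:
  1. fill(A) -> (A=5 B=7)
  2. empty(B) -> (A=5 B=0)
  3. pour(A -> B) -> (A=0 B=5)
Reached target in 3 moves.

Answer: 3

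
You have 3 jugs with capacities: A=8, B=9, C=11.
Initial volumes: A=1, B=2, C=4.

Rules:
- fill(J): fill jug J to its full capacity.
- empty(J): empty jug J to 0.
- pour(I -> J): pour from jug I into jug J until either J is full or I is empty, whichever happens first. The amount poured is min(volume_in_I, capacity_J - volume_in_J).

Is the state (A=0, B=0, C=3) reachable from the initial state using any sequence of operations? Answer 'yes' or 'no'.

Answer: yes

Derivation:
BFS from (A=1, B=2, C=4):
  1. empty(C) -> (A=1 B=2 C=0)
  2. pour(A -> B) -> (A=0 B=3 C=0)
  3. pour(B -> C) -> (A=0 B=0 C=3)
Target reached → yes.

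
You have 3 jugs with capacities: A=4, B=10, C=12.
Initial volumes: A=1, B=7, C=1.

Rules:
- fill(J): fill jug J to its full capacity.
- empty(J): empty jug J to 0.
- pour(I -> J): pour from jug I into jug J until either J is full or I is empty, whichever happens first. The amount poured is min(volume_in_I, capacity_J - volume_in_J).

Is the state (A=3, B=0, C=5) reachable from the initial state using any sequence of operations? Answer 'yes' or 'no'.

Answer: yes

Derivation:
BFS from (A=1, B=7, C=1):
  1. empty(A) -> (A=0 B=7 C=1)
  2. pour(B -> A) -> (A=4 B=3 C=1)
  3. pour(A -> C) -> (A=0 B=3 C=5)
  4. pour(B -> A) -> (A=3 B=0 C=5)
Target reached → yes.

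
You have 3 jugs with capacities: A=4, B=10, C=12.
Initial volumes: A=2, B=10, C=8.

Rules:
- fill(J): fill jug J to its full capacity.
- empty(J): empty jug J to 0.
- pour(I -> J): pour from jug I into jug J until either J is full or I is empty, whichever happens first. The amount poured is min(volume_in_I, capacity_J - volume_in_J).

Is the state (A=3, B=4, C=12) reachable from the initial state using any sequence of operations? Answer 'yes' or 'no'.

Answer: no

Derivation:
BFS explored all 106 reachable states.
Reachable set includes: (0,0,0), (0,0,2), (0,0,4), (0,0,6), (0,0,8), (0,0,10), (0,0,12), (0,2,0), (0,2,2), (0,2,4), (0,2,6), (0,2,8) ...
Target (A=3, B=4, C=12) not in reachable set → no.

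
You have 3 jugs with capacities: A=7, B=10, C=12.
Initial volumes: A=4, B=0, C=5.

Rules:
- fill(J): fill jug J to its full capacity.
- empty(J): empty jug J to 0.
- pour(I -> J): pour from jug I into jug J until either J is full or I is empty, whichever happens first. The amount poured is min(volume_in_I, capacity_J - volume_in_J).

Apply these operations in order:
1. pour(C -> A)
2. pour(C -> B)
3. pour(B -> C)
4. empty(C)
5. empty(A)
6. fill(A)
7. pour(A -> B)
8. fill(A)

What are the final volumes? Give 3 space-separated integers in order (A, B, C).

Answer: 7 7 0

Derivation:
Step 1: pour(C -> A) -> (A=7 B=0 C=2)
Step 2: pour(C -> B) -> (A=7 B=2 C=0)
Step 3: pour(B -> C) -> (A=7 B=0 C=2)
Step 4: empty(C) -> (A=7 B=0 C=0)
Step 5: empty(A) -> (A=0 B=0 C=0)
Step 6: fill(A) -> (A=7 B=0 C=0)
Step 7: pour(A -> B) -> (A=0 B=7 C=0)
Step 8: fill(A) -> (A=7 B=7 C=0)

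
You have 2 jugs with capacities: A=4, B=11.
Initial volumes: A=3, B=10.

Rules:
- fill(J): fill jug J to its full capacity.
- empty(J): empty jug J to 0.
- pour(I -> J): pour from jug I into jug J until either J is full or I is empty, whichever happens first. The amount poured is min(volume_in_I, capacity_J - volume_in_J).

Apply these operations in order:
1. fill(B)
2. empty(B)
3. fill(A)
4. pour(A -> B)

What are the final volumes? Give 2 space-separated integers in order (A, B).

Answer: 0 4

Derivation:
Step 1: fill(B) -> (A=3 B=11)
Step 2: empty(B) -> (A=3 B=0)
Step 3: fill(A) -> (A=4 B=0)
Step 4: pour(A -> B) -> (A=0 B=4)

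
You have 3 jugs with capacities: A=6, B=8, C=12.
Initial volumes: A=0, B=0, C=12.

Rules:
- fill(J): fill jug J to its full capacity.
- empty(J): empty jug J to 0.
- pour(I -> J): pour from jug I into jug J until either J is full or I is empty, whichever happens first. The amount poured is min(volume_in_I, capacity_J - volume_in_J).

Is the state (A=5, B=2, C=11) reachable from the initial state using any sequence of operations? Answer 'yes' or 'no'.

BFS explored all 110 reachable states.
Reachable set includes: (0,0,0), (0,0,2), (0,0,4), (0,0,6), (0,0,8), (0,0,10), (0,0,12), (0,2,0), (0,2,2), (0,2,4), (0,2,6), (0,2,8) ...
Target (A=5, B=2, C=11) not in reachable set → no.

Answer: no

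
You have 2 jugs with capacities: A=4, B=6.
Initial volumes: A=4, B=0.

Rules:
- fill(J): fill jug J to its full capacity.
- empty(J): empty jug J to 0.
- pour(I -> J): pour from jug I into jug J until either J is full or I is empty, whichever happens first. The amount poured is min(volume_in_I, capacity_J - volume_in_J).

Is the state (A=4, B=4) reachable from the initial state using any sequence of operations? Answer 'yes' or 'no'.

Answer: yes

Derivation:
BFS from (A=4, B=0):
  1. pour(A -> B) -> (A=0 B=4)
  2. fill(A) -> (A=4 B=4)
Target reached → yes.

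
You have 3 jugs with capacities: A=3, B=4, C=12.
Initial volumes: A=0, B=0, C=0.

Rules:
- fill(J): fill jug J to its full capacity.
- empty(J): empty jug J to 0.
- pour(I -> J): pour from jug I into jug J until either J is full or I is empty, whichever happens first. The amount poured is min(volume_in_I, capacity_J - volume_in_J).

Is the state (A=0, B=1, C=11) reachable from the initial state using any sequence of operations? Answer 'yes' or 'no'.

BFS from (A=0, B=0, C=0):
  1. fill(C) -> (A=0 B=0 C=12)
  2. pour(C -> B) -> (A=0 B=4 C=8)
  3. pour(B -> A) -> (A=3 B=1 C=8)
  4. pour(A -> C) -> (A=0 B=1 C=11)
Target reached → yes.

Answer: yes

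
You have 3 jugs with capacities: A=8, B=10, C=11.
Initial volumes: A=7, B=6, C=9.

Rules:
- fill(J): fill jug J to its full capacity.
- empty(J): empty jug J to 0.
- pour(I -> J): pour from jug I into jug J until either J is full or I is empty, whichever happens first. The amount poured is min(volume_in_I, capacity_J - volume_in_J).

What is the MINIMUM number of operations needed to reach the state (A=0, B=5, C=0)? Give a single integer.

BFS from (A=7, B=6, C=9). One shortest path:
  1. empty(C) -> (A=7 B=6 C=0)
  2. pour(B -> A) -> (A=8 B=5 C=0)
  3. empty(A) -> (A=0 B=5 C=0)
Reached target in 3 moves.

Answer: 3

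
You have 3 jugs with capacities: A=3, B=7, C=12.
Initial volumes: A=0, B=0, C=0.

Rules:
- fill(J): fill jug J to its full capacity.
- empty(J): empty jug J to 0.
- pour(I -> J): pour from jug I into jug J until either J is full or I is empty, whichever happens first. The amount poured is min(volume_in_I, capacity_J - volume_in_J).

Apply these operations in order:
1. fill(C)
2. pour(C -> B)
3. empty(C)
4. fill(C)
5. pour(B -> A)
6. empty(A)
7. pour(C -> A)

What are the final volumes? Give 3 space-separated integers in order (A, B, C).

Answer: 3 4 9

Derivation:
Step 1: fill(C) -> (A=0 B=0 C=12)
Step 2: pour(C -> B) -> (A=0 B=7 C=5)
Step 3: empty(C) -> (A=0 B=7 C=0)
Step 4: fill(C) -> (A=0 B=7 C=12)
Step 5: pour(B -> A) -> (A=3 B=4 C=12)
Step 6: empty(A) -> (A=0 B=4 C=12)
Step 7: pour(C -> A) -> (A=3 B=4 C=9)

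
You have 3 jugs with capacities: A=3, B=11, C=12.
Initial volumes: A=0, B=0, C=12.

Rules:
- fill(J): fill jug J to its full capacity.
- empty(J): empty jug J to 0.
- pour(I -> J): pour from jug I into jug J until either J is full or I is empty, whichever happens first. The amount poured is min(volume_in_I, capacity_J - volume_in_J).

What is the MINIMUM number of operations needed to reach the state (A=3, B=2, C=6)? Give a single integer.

Answer: 7

Derivation:
BFS from (A=0, B=0, C=12). One shortest path:
  1. fill(B) -> (A=0 B=11 C=12)
  2. empty(C) -> (A=0 B=11 C=0)
  3. pour(B -> A) -> (A=3 B=8 C=0)
  4. pour(A -> C) -> (A=0 B=8 C=3)
  5. pour(B -> A) -> (A=3 B=5 C=3)
  6. pour(A -> C) -> (A=0 B=5 C=6)
  7. pour(B -> A) -> (A=3 B=2 C=6)
Reached target in 7 moves.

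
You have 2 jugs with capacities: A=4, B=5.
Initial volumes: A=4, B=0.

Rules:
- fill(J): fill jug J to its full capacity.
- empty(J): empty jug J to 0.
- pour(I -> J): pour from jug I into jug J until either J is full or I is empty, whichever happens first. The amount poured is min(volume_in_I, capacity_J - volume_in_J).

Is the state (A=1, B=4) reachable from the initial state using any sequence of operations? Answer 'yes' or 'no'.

BFS explored all 18 reachable states.
Reachable set includes: (0,0), (0,1), (0,2), (0,3), (0,4), (0,5), (1,0), (1,5), (2,0), (2,5), (3,0), (3,5) ...
Target (A=1, B=4) not in reachable set → no.

Answer: no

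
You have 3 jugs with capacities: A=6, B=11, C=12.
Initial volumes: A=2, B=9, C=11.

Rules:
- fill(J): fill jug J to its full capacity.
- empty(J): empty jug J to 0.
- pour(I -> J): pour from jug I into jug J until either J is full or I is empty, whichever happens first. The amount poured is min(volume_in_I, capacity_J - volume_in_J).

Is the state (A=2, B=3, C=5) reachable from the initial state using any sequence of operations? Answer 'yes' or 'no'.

BFS explored all 543 reachable states.
Reachable set includes: (0,0,0), (0,0,1), (0,0,2), (0,0,3), (0,0,4), (0,0,5), (0,0,6), (0,0,7), (0,0,8), (0,0,9), (0,0,10), (0,0,11) ...
Target (A=2, B=3, C=5) not in reachable set → no.

Answer: no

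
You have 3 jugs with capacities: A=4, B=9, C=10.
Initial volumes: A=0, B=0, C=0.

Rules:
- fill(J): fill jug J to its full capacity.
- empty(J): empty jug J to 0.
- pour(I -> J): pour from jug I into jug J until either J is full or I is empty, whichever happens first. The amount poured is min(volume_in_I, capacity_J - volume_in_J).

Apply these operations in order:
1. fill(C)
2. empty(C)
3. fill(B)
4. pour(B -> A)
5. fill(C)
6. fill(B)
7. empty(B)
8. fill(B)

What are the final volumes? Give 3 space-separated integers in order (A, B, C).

Answer: 4 9 10

Derivation:
Step 1: fill(C) -> (A=0 B=0 C=10)
Step 2: empty(C) -> (A=0 B=0 C=0)
Step 3: fill(B) -> (A=0 B=9 C=0)
Step 4: pour(B -> A) -> (A=4 B=5 C=0)
Step 5: fill(C) -> (A=4 B=5 C=10)
Step 6: fill(B) -> (A=4 B=9 C=10)
Step 7: empty(B) -> (A=4 B=0 C=10)
Step 8: fill(B) -> (A=4 B=9 C=10)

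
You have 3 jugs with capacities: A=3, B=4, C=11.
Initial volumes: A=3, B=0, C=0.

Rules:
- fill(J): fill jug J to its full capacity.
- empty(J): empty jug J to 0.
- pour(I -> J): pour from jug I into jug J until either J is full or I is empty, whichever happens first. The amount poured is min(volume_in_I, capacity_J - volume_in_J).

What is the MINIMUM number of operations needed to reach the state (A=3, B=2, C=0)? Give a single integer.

Answer: 6

Derivation:
BFS from (A=3, B=0, C=0). One shortest path:
  1. pour(A -> B) -> (A=0 B=3 C=0)
  2. fill(A) -> (A=3 B=3 C=0)
  3. pour(A -> B) -> (A=2 B=4 C=0)
  4. empty(B) -> (A=2 B=0 C=0)
  5. pour(A -> B) -> (A=0 B=2 C=0)
  6. fill(A) -> (A=3 B=2 C=0)
Reached target in 6 moves.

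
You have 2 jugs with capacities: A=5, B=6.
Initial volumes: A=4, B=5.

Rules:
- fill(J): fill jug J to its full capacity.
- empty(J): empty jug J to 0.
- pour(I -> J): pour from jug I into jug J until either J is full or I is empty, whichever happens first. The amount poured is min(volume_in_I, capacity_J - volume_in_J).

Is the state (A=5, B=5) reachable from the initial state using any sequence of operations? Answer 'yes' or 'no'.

BFS from (A=4, B=5):
  1. fill(A) -> (A=5 B=5)
Target reached → yes.

Answer: yes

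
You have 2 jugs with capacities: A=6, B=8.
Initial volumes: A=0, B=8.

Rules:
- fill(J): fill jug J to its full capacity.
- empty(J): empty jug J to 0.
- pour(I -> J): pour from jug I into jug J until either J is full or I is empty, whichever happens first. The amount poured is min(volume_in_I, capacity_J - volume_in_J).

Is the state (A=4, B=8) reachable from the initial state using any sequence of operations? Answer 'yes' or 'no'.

Answer: yes

Derivation:
BFS from (A=0, B=8):
  1. fill(A) -> (A=6 B=8)
  2. empty(B) -> (A=6 B=0)
  3. pour(A -> B) -> (A=0 B=6)
  4. fill(A) -> (A=6 B=6)
  5. pour(A -> B) -> (A=4 B=8)
Target reached → yes.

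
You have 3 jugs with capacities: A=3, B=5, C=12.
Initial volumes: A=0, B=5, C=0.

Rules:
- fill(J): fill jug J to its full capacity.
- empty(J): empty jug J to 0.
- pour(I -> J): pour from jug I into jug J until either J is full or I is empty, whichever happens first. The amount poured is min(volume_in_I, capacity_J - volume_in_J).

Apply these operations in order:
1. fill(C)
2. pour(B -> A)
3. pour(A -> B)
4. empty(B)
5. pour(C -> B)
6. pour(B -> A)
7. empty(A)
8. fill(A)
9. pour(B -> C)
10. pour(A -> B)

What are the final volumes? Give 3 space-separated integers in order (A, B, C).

Step 1: fill(C) -> (A=0 B=5 C=12)
Step 2: pour(B -> A) -> (A=3 B=2 C=12)
Step 3: pour(A -> B) -> (A=0 B=5 C=12)
Step 4: empty(B) -> (A=0 B=0 C=12)
Step 5: pour(C -> B) -> (A=0 B=5 C=7)
Step 6: pour(B -> A) -> (A=3 B=2 C=7)
Step 7: empty(A) -> (A=0 B=2 C=7)
Step 8: fill(A) -> (A=3 B=2 C=7)
Step 9: pour(B -> C) -> (A=3 B=0 C=9)
Step 10: pour(A -> B) -> (A=0 B=3 C=9)

Answer: 0 3 9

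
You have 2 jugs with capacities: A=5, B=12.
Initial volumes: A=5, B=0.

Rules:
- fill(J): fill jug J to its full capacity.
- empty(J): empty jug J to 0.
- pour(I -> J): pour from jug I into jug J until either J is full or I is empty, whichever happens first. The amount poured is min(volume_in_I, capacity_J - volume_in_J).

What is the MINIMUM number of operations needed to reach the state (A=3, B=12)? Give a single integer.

Answer: 5

Derivation:
BFS from (A=5, B=0). One shortest path:
  1. pour(A -> B) -> (A=0 B=5)
  2. fill(A) -> (A=5 B=5)
  3. pour(A -> B) -> (A=0 B=10)
  4. fill(A) -> (A=5 B=10)
  5. pour(A -> B) -> (A=3 B=12)
Reached target in 5 moves.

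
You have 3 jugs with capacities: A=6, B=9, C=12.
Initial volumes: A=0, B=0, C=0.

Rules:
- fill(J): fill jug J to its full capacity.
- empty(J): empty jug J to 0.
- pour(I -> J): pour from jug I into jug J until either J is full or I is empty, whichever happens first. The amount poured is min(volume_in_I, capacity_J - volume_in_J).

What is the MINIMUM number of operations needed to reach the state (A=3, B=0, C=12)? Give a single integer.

Answer: 4

Derivation:
BFS from (A=0, B=0, C=0). One shortest path:
  1. fill(A) -> (A=6 B=0 C=0)
  2. fill(B) -> (A=6 B=9 C=0)
  3. pour(B -> C) -> (A=6 B=0 C=9)
  4. pour(A -> C) -> (A=3 B=0 C=12)
Reached target in 4 moves.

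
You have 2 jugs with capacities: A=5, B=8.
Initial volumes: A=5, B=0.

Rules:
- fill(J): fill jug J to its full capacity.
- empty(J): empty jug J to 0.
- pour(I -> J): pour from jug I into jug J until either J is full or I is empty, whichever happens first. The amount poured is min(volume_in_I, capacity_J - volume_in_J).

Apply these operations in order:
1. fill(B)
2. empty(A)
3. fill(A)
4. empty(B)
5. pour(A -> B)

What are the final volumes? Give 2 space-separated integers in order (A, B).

Step 1: fill(B) -> (A=5 B=8)
Step 2: empty(A) -> (A=0 B=8)
Step 3: fill(A) -> (A=5 B=8)
Step 4: empty(B) -> (A=5 B=0)
Step 5: pour(A -> B) -> (A=0 B=5)

Answer: 0 5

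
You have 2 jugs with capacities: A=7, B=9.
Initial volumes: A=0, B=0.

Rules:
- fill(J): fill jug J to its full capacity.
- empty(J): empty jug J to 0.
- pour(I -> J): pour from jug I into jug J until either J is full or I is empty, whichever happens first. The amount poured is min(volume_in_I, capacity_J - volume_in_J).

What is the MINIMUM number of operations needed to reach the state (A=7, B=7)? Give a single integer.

BFS from (A=0, B=0). One shortest path:
  1. fill(A) -> (A=7 B=0)
  2. pour(A -> B) -> (A=0 B=7)
  3. fill(A) -> (A=7 B=7)
Reached target in 3 moves.

Answer: 3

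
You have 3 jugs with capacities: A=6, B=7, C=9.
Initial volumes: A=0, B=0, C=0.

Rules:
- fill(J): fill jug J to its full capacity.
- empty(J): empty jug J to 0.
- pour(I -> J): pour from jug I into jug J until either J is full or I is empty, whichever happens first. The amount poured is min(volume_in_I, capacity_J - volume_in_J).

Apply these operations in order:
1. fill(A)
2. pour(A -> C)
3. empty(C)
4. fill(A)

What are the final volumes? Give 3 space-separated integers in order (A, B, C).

Answer: 6 0 0

Derivation:
Step 1: fill(A) -> (A=6 B=0 C=0)
Step 2: pour(A -> C) -> (A=0 B=0 C=6)
Step 3: empty(C) -> (A=0 B=0 C=0)
Step 4: fill(A) -> (A=6 B=0 C=0)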